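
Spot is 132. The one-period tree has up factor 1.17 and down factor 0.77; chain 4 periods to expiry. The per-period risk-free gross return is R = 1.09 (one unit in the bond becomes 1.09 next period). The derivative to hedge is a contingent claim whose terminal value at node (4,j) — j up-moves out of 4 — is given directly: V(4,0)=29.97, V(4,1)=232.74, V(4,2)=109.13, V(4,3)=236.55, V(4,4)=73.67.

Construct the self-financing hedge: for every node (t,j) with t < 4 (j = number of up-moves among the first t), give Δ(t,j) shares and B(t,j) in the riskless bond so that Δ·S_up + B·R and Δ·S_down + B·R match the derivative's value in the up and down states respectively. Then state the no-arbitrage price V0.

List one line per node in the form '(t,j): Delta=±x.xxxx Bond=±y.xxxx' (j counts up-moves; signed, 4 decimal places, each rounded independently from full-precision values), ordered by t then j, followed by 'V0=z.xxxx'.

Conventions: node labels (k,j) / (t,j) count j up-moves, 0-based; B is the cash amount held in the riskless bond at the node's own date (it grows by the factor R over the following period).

(0,0): Delta=-0.6539 Bond=192.4568
(1,0): Delta=1.0373 Bond=37.8894
(1,1): Delta=-0.9321 Bond=252.7500
(2,0): Delta=-1.7095 Bond=256.2738
(2,1): Delta=1.4892 Bond=-12.4442
(2,2): Delta=-1.3305 Bond=347.4830
(3,0): Delta=8.4120 Bond=-330.6076
(3,1): Delta=-3.3748 Bond=431.8250
(3,2): Delta=2.2895 Bond=-124.9115
(3,3): Delta=-1.9261 Bond=504.6734
V0=106.1466

Arbitrage-free pricing uses the up-move probability p* = (R−d)/(u−d) = 0.8000, discounting each step at R = 1.09.
Payoffs at expiry: V(4,0)=29.9700, V(4,1)=232.7400, V(4,2)=109.1300, V(4,3)=236.5500, V(4,4)=73.6700
  t=3,j=0: stock 60.2624 → up 70.5070 (V=232.7400), down 46.4020 (V=29.9700). Price 176.3174; hedge Δ=8.4120, bond B=-330.6076.
  t=3,j=1: stock 91.5675 → up 107.1339 (V=109.1300), down 70.5070 (V=232.7400). Price 122.8000; hedge Δ=-3.3748, bond B=431.8250.
  t=3,j=2: stock 139.1350 → up 162.7879 (V=236.5500), down 107.1339 (V=109.1300). Price 193.6385; hedge Δ=2.2895, bond B=-124.9115.
  t=3,j=3: stock 211.4129 → up 247.3531 (V=73.6700), down 162.7879 (V=236.5500). Price 97.4734; hedge Δ=-1.9261, bond B=504.6734.
  t=2,j=0: stock 78.2628 → up 91.5675 (V=122.8000), down 60.2624 (V=176.3174). Price 122.4803; hedge Δ=-1.7095, bond B=256.2738.
  t=2,j=1: stock 118.9188 → up 139.1350 (V=193.6385), down 91.5675 (V=122.8000). Price 164.6521; hedge Δ=1.4892, bond B=-12.4442.
  t=2,j=2: stock 180.6948 → up 211.4129 (V=97.4734), down 139.1350 (V=193.6385). Price 107.0701; hedge Δ=-1.3305, bond B=347.4830.
  t=1,j=0: stock 101.6400 → up 118.9188 (V=164.6521), down 78.2628 (V=122.4803). Price 143.3190; hedge Δ=1.0373, bond B=37.8894.
  t=1,j=1: stock 154.4400 → up 180.6948 (V=107.0701), down 118.9188 (V=164.6521). Price 108.7950; hedge Δ=-0.9321, bond B=252.7500.
  t=0,j=0: stock 132.0000 → up 154.4400 (V=108.7950), down 101.6400 (V=143.3190). Price 106.1466; hedge Δ=-0.6539, bond B=192.4568.
Sanity check at the root: Δ(0,0)·S0 + B(0,0) reproduces V0 = 106.1466.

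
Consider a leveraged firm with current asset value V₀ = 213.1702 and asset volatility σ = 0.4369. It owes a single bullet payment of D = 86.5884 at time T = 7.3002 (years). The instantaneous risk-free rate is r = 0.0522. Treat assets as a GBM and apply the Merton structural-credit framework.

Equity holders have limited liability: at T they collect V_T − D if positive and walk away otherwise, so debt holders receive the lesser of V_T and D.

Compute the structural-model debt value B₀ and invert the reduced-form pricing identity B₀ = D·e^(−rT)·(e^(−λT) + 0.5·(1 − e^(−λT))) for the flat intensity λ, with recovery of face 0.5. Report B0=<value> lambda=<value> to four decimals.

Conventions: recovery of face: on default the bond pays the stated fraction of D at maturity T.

B0=50.7990 lambda=0.0455

Apply the equity-as-call identities (strike 86.5884, horizon 7.3002 years):
d₁ = [ln(V₀/D) + (r + σ²/2)T] / (σ√T)
   = [ln(213.1702/86.5884) + (0.0522 + 0.5·0.4369²)·7.3002] / (0.4369·√7.3002)
   = [0.900925 + 1.077807] / 1.180455 = 1.676246
d₂ = d₁ − σ√T = 1.676246 − 1.180455 = 0.495791
N(d₁) = 0.953155,  N(d₂) = 0.689979,  e^(−rT) = 0.683130
E₀ = V₀·N(d₁) − D·e^(−rT)·N(d₂)
   = 213.1702·0.953155 − 86.5884·0.683130·0.689979 = 162.371210
B₀ = V₀ − E₀ = 213.1702 − 162.371210 = 50.798990
e^(−λT) = (B₀·e^(rT)/D − 0.5)/(1 − 0.5) = (50.7990·1.463851/86.5884 − 0.5)/0.5 = 0.71760080
λ = −ln(0.71760080)/7.3002 = 0.045457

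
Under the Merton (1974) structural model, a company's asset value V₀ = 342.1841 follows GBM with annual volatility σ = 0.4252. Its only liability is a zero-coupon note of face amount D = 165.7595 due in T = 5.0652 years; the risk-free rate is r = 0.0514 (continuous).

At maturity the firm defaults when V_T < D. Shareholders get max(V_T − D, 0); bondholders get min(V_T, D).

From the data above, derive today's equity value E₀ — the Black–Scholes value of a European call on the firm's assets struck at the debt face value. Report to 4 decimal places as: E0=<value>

E0=229.0660

Equity is a call on the firm's assets struck at D = 165.7595:
d₁ = [ln(V₀/D) + (r + σ²/2)T] / (σ√T)
   = [ln(342.1841/165.7595) + (0.0514 + 0.5·0.4252²)·5.0652] / (0.4252·√5.0652)
   = [0.724811 + 0.718233] / 0.956955 = 1.507953
d₂ = d₁ − σ√T = 1.507953 − 0.956955 = 0.550998
N(d₁) = 0.934217,  N(d₂) = 0.709183,  e^(−rT) = 0.770781
E₀ = V₀·N(d₁) − D·e^(−rT)·N(d₂)
   = 342.1841·0.934217 − 165.7595·0.770781·0.709183 = 229.065954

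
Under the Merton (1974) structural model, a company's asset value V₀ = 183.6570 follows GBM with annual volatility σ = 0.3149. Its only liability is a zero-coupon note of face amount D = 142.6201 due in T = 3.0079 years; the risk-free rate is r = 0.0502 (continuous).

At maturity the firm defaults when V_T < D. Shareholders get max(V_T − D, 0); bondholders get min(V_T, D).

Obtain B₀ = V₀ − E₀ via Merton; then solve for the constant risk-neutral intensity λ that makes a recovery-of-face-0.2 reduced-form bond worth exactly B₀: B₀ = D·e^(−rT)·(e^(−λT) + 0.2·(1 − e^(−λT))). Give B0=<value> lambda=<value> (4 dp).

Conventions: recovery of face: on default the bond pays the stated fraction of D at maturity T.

B0=111.9171 lambda=0.0385

Work the structural quantities from V₀ = 183.6570 against face 142.6201:
d₁ = [ln(V₀/D) + (r + σ²/2)T] / (σ√T)
   = [ln(183.6570/142.6201) + (0.0502 + 0.5·0.3149²)·3.0079] / (0.3149·√3.0079)
   = [0.252885 + 0.300131] / 0.546140 = 1.012591
d₂ = d₁ − σ√T = 1.012591 − 0.546140 = 0.466450
N(d₁) = 0.844372,  N(d₂) = 0.679553,  e^(−rT) = 0.859851
E₀ = V₀·N(d₁) − D·e^(−rT)·N(d₂)
   = 183.6570·0.844372 − 142.6201·0.859851·0.679553 = 71.739878
B₀ = V₀ − E₀ = 183.6570 − 71.739878 = 111.917122
e^(−λT) = (B₀·e^(rT)/D − 0.2)/(1 − 0.2) = (111.9171·1.162993/142.6201 − 0.2)/0.8 = 0.89078212
λ = −ln(0.89078212)/3.0079 = 0.038451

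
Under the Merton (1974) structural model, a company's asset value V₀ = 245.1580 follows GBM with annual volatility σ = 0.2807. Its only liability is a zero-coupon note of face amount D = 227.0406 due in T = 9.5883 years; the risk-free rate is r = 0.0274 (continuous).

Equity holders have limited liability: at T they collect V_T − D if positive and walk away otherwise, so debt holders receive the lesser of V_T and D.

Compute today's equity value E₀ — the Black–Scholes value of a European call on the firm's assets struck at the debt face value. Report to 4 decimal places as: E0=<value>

E0=110.7619

Apply the equity-as-call identities (strike 227.0406, horizon 9.5883 years):
d₁ = [ln(V₀/D) + (r + σ²/2)T] / (σ√T)
   = [ln(245.1580/227.0406) + (0.0274 + 0.5·0.2807²)·9.5883] / (0.2807·√9.5883)
   = [0.076774 + 0.640462] / 0.869187 = 0.825181
d₂ = d₁ − σ√T = 0.825181 − 0.869187 = -0.044006
N(d₁) = 0.795366,  N(d₂) = 0.482450,  e^(−rT) = 0.768958
E₀ = V₀·N(d₁) − D·e^(−rT)·N(d₂)
   = 245.1580·0.795366 − 227.0406·0.768958·0.482450 = 110.761928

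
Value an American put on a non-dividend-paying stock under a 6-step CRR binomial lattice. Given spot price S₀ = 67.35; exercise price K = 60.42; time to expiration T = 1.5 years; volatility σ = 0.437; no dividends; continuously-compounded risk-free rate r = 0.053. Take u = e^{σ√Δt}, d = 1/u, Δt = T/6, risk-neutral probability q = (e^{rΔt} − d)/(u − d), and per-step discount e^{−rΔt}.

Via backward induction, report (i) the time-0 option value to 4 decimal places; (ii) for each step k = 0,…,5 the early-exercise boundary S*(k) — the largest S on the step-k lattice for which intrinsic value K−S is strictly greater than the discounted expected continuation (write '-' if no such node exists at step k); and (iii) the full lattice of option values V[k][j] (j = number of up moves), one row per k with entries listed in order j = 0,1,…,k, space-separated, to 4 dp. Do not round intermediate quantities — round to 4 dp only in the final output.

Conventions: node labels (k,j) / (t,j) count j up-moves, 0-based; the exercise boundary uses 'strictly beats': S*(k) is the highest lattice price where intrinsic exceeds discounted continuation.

price = 8.4911
boundary = - - - 34.9669 28.1037 34.9669
tree:
8.4911
12.6979 4.0956
18.3586 6.8192 1.2105
25.4531 11.0592 2.3404 0.0000
32.3163 17.2734 4.5249 0.0000 0.0000
37.8324 25.4531 8.7483 0.0000 0.0000 0.0000
42.2658 32.3163 16.9138 0.0000 0.0000 0.0000 0.0000

Δt=0.25000, u=1.24421, d=0.80372, q=0.47587, disc=e^(-rΔt)=0.98684
k=6 terminal: V=max(K-S,0) → 42.2658 32.3163 16.9138 0.0000 0.0000 0.0000 0.0000
k=5: j=0 S=22.5876 intr=37.8324 cont=37.0371 V=37.8324[EX]; j=1 S=34.9669 intr=25.4531 cont=24.6578 V=25.4531[EX]; j=2 S=54.1308 intr=6.2892 cont=8.7483 V=8.7483[hold]; j=3 S=83.7975 intr=0.0000 cont=0.0000 V=0.0000[hold]; j=4 S=129.7232 intr=0.0000 cont=0.0000 V=0.0000[hold]; j=5 S=200.8188 intr=0.0000 cont=0.0000 V=0.0000[hold]  S*(5)=34.9669
k=4: j=0 S=28.1037 intr=32.3163 cont=31.5210 V=32.3163[EX]; j=1 S=43.5062 intr=16.9138 cont=17.2734 V=17.2734[hold]; j=2 S=67.3500 intr=0.0000 cont=4.5249 V=4.5249[hold]; j=3 S=104.2616 intr=0.0000 cont=0.0000 V=0.0000[hold]; j=4 S=161.4028 intr=0.0000 cont=0.0000 V=0.0000[hold]  S*(4)=28.1037
k=3: j=0 S=34.9669 intr=25.4531 cont=24.8266 V=25.4531[EX]; j=1 S=54.1308 intr=6.2892 cont=11.0592 V=11.0592[hold]; j=2 S=83.7975 intr=0.0000 cont=2.3404 V=2.3404[hold]; j=3 S=129.7232 intr=0.0000 cont=0.0000 V=0.0000[hold]  S*(3)=34.9669
k=2: j=0 S=43.5062 intr=16.9138 cont=18.3586 V=18.3586[hold]; j=1 S=67.3500 intr=0.0000 cont=6.8192 V=6.8192[hold]; j=2 S=104.2616 intr=0.0000 cont=1.2105 V=1.2105[hold]  S*(2)=-
k=1: j=0 S=54.1308 intr=6.2892 cont=12.6979 V=12.6979[hold]; j=1 S=83.7975 intr=0.0000 cont=4.0956 V=4.0956[hold]  S*(1)=-
k=0: j=0 S=67.3500 intr=0.0000 cont=8.4911 V=8.4911[hold]  S*(0)=-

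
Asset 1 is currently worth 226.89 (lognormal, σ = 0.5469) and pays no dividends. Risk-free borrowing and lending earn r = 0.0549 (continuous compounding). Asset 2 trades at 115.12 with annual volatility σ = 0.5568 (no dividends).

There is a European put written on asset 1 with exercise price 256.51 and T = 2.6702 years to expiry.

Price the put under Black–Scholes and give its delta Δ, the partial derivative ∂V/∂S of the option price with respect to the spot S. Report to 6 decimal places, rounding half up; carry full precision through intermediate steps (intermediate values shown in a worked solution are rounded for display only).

price = 74.702371
Δ = -0.317903

σ√T = 0.5469·√2.6702 = 0.893675
d₁ = (ln(S/K) + (r+σ²/2)T) / (σ√T) = (ln(226.89/256.51) + (0.0549+0.5469²/2)·2.6702) / 0.893675 = (-0.122702 + 0.545922) / 0.893675 = 0.473572
d₂ = d₁ − σ√T = 0.473572 − 0.893675 = -0.420104
e^{−rT} = 0.863645
N(−d₁) = 0.317903,  N(−d₂) = 0.662795
Put price V = K·e^{−rT}·N(−d₂) − S·N(−d₁) = 146.831297 − 72.128926 = 74.702371
Δ = −N(−d₁) = -0.317903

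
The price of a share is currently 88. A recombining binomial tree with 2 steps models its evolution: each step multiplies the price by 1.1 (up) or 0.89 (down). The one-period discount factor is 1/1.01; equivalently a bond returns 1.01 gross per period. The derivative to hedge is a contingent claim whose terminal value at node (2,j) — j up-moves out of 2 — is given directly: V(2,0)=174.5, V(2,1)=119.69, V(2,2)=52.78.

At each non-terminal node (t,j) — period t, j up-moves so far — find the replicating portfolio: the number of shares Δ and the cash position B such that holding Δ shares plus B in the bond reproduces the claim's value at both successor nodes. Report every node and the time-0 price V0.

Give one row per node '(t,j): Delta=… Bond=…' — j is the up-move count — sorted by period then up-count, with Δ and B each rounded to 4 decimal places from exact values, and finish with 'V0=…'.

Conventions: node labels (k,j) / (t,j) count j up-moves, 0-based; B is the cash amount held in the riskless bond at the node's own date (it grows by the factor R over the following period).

(0,0): Delta=-3.3070 Bond=396.7978
(1,0): Delta=-3.3325 Bond=402.7624
(1,1): Delta=-3.2915 Bond=399.2683
V0=105.7827

Since d<R<u, set p* = (R−d)/(u−d) = 0.5714; price each node as the discounted p*-expectation of its children.
At maturity the claim pays: V(2,0)=174.5000, V(2,1)=119.6900, V(2,2)=52.7800
(1,0): S=78.3200. Δ = (V_up−V_dn)/(S_up−S_dn) = (119.6900−174.5000)/(86.1520−69.7048) = -3.3325. V = [p*·119.6900 + (1−p*)·174.5000]/1.01 = 141.7624. B = V − Δ·S = 402.7624.
(1,1): S=96.8000. Δ = (V_up−V_dn)/(S_up−S_dn) = (52.7800−119.6900)/(106.4800−86.1520) = -3.2915. V = [p*·52.7800 + (1−p*)·119.6900]/1.01 = 80.6492. B = V − Δ·S = 399.2683.
(0,0): S=88.0000. Δ = (V_up−V_dn)/(S_up−S_dn) = (80.6492−141.7624)/(96.8000−78.3200) = -3.3070. V = [p*·80.6492 + (1−p*)·141.7624]/1.01 = 105.7827. B = V − Δ·S = 396.7978.
Check: Δ(0,0)·S0 + B(0,0) = 105.7827 = V0.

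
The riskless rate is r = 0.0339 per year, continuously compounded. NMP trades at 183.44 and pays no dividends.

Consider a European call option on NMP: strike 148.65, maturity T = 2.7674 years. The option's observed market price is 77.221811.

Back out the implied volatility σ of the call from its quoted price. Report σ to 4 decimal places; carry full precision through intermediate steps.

sigma = 0.4843

At σ = 0.4843 the Black–Scholes value reproduces the quote:
σ√T = 0.4843·√2.7674 = 0.805657
d₁ = (ln(S/K) + (r+σ²/2)T) / (σ√T) = (ln(183.44/148.65) + (0.0339+0.4843²/2)·2.7674) / 0.805657 = (0.210293 + 0.418357) / 0.805657 = 0.780294
d₂ = d₁ − σ√T = 0.780294 − 0.805657 = -0.025363
e^{−rT} = 0.910451
N(d₁) = 0.782391,  N(d₂) = 0.489883
V = S·N(d₁) − K·e^{−rT}·N(d₂) = 143.521835 − 66.300025 = 77.221811 (equal to the quote); since ∂V/∂σ > 0 for all σ, the implied volatility is unique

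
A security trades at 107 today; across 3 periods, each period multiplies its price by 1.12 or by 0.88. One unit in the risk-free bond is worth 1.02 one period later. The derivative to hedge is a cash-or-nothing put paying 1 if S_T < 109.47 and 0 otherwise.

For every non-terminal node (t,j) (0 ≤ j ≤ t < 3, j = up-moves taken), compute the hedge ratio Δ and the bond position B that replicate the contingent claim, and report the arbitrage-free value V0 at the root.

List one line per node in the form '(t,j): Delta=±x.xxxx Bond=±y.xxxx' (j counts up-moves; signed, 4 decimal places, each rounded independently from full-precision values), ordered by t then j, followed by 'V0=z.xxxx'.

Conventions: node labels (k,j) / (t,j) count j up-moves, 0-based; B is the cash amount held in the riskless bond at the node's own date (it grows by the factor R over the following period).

(0,0): Delta=-0.0182 Bond=2.3013
(1,0): Delta=-0.0253 Bond=3.0170
(1,1): Delta=-0.0142 Bond=1.8689
(2,0): Delta=0.0000 Bond=0.9804
(2,1): Delta=-0.0395 Bond=4.5752
(2,2): Delta=0.0000 Bond=0.0000
V0=0.3545

Under the risk-neutral measure, an up-move has probability p* = (R−d)/(u−d) = 0.5833 and values discount at R = 1.02.
Terminal payoffs: V(3,0)=1.0000, V(3,1)=1.0000, V(3,2)=0.0000, V(3,3)=0.0000
(2,0): S=82.8608. Δ = (V_up−V_dn)/(S_up−S_dn) = (1.0000−1.0000)/(92.8041−72.9175) = 0.0000. V = [p*·1.0000 + (1−p*)·1.0000]/1.02 = 0.9804. B = V − Δ·S = 0.9804.
(2,1): S=105.4592. Δ = (V_up−V_dn)/(S_up−S_dn) = (0.0000−1.0000)/(118.1143−92.8041) = -0.0395. V = [p*·0.0000 + (1−p*)·1.0000]/1.02 = 0.4085. B = V − Δ·S = 4.5752.
(2,2): S=134.2208. Δ = (V_up−V_dn)/(S_up−S_dn) = (0.0000−0.0000)/(150.3273−118.1143) = 0.0000. V = [p*·0.0000 + (1−p*)·0.0000]/1.02 = 0.0000. B = V − Δ·S = 0.0000.
(1,0): S=94.1600. Δ = (V_up−V_dn)/(S_up−S_dn) = (0.4085−0.9804)/(105.4592−82.8608) = -0.0253. V = [p*·0.4085 + (1−p*)·0.9804]/1.02 = 0.6341. B = V − Δ·S = 3.0170.
(1,1): S=119.8400. Δ = (V_up−V_dn)/(S_up−S_dn) = (0.0000−0.4085)/(134.2208−105.4592) = -0.0142. V = [p*·0.0000 + (1−p*)·0.4085]/1.02 = 0.1669. B = V − Δ·S = 1.8689.
(0,0): S=107.0000. Δ = (V_up−V_dn)/(S_up−S_dn) = (0.1669−0.6341)/(119.8400−94.1600) = -0.0182. V = [p*·0.1669 + (1−p*)·0.6341]/1.02 = 0.3545. B = V − Δ·S = 2.3013.
Sanity check at the root: Δ(0,0)·S0 + B(0,0) reproduces V0 = 0.3545.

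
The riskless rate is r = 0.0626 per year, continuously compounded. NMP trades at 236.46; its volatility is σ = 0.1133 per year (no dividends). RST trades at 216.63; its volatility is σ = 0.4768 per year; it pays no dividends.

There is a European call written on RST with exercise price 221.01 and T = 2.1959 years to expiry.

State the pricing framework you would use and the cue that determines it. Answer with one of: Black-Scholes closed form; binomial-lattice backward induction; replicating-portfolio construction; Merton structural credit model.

framework: Black-Scholes closed form

Key observation: everything needed for the exact continuous-time valuation of the European call on RST (strike 221.01) is given, and no feature rules the closed form out.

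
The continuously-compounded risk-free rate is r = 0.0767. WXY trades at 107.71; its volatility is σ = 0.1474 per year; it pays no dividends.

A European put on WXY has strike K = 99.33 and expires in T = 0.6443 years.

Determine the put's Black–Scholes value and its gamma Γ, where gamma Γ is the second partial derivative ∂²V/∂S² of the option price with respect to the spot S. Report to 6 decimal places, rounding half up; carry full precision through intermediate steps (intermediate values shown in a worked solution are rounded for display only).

σ√T = 0.1474·√0.6443 = 0.118315
d₁ = (ln(S/K) + (r+σ²/2)T) / (σ√T) = (ln(107.71/99.33) + (0.0767+0.1474²/2)·0.6443) / 0.118315 = (0.080995 + 0.056417) / 0.118315 = 1.161402
d₂ = d₁ − σ√T = 1.161402 − 0.118315 = 1.043087
e^{−rT} = 0.951783
N(−d₁) = 0.122739,  N(−d₂) = 0.148454
Put price V = K·e^{−rT}·N(−d₂) − S·N(−d₁) = 14.034938 − 13.220233 = 0.814705
φ(d₁) = (1/√(2π))·e^{−d₁²/2} = 0.203240
Γ = φ(d₁) / (S·σ·√T) = 0.015948

price = 0.814705
Γ = 0.015948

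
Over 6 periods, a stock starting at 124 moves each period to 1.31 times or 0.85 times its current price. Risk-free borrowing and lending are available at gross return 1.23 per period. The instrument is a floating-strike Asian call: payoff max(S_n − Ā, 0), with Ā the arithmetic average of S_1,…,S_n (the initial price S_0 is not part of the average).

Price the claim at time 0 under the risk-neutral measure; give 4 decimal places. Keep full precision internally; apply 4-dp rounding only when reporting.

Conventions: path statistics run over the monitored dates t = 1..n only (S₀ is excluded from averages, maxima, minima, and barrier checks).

price = 45.5115

Set p* = 0.8261 (from d < R < u); the path-dependent value is the discounted p*-expectation over all price paths.
Enumerate all 2^6 = 64 price paths (U = up ×1.31, D = down ×0.85); each path with k up-moves has probability p*^k·(1−p*)^(6−k).
DDDDDD: Ā=72.9427, payoff=0.0000, prob=0.000028
UDDDDD: Ā=112.4176, payoff=0.0000, prob=0.000131
DUDDDD: Ā=102.9109, payoff=0.0000, prob=0.000131
UUDDDD: Ā=158.6039, payoff=0.0000, prob=0.000624
DDUDDD: Ā=94.8303, payoff=0.0000, prob=0.000131
UDUDDD: Ā=146.1502, payoff=0.0000, prob=0.000624
DUUDDD: Ā=136.6435, payoff=0.0000, prob=0.000624
UUUDDD: Ā=210.5917, payoff=0.0000, prob=0.002965
DDDUDD: Ā=87.9617, payoff=0.0000, prob=0.000131
UDDUDD: Ā=135.5645, payoff=0.0000, prob=0.000624
DUDUDD: Ā=126.0578, payoff=0.0000, prob=0.000624
UUDUDD: Ā=194.2774, payoff=0.0000, prob=0.002965
DDUUDD: Ā=117.9772, payoff=0.0000, prob=0.000624
UDUUDD: Ā=181.8236, payoff=0.0000, prob=0.002965
DUUUDD: Ā=172.3170, payoff=0.0000, prob=0.002965
UUUUDD: Ā=265.5708, payoff=0.0000, prob=0.014085
DDDDUD: Ā=82.1234, payoff=0.0000, prob=0.000131
UDDDUD: Ā=126.5667, payoff=0.0000, prob=0.000624
DUDDUD: Ā=117.0600, payoff=0.0000, prob=0.000624
UUDDUD: Ā=180.4101, payoff=0.0000, prob=0.002965
DDUDUD: Ā=108.9793, payoff=2.1017, prob=0.000624
UDUDUD: Ā=167.9564, payoff=3.2391, prob=0.002965
DUUDUD: Ā=158.4497, payoff=12.7458, prob=0.002965
UUUDUD: Ā=244.1990, payoff=19.6435, prob=0.014085
DDDUUD: Ā=102.1108, payoff=8.9703, prob=0.000624
UDDUUD: Ā=157.3707, payoff=13.8248, prob=0.002965
DUDUUD: Ā=147.8640, payoff=23.3315, prob=0.002965
UUDUUD: Ā=227.8846, payoff=35.9579, prob=0.014085
DDUUUD: Ā=139.7834, payoff=31.4121, prob=0.002965
UDUUUD: Ā=215.4309, payoff=48.4116, prob=0.014085
DUUUUD: Ā=205.9242, payoff=57.9183, prob=0.014085
UUUUUD: Ā=317.3655, payoff=89.2623, prob=0.066905
DDDDDU: Ā=77.1609, payoff=0.0000, prob=0.000131
UDDDDU: Ā=118.9185, payoff=0.0000, prob=0.000624
DUDDDU: Ā=109.4119, payoff=1.6692, prob=0.000624
UUDDDU: Ā=168.6230, payoff=2.5725, prob=0.002965
DDUDDU: Ā=101.3312, payoff=9.7499, prob=0.000624
UDUDDU: Ā=156.1692, payoff=15.0263, prob=0.002965
DUUDDU: Ā=146.6626, payoff=24.5329, prob=0.002965
UUUDDU: Ā=226.0329, payoff=37.8096, prob=0.014085
DDDUDU: Ā=94.4626, payoff=16.6184, prob=0.000624
UDDUDU: Ā=145.5836, payoff=25.6119, prob=0.002965
DUDUDU: Ā=136.0769, payoff=35.1186, prob=0.002965
UUDUDU: Ā=209.7185, payoff=54.1240, prob=0.014085
DDUUDU: Ā=127.9962, payoff=43.1993, prob=0.002965
UDUUDU: Ā=197.2648, payoff=66.5777, prob=0.014085
DUUUDU: Ā=187.7581, payoff=76.0844, prob=0.014085
UUUUDU: Ā=289.3684, payoff=117.2594, prob=0.066905
DDDDUU: Ā=88.6243, payoff=22.4567, prob=0.000624
UDDDUU: Ā=136.5857, payoff=34.6098, prob=0.002965
DUDDUU: Ā=127.0791, payoff=44.1164, prob=0.002965
UUDDUU: Ā=195.8513, payoff=67.9912, prob=0.014085
DDUDUU: Ā=118.9984, payoff=52.1971, prob=0.002965
UDUDUU: Ā=183.3975, payoff=80.4449, prob=0.014085
DUUDUU: Ā=173.8909, payoff=89.9516, prob=0.014085
UUUDUU: Ā=267.9965, payoff=138.6313, prob=0.066905
DDDUUU: Ā=112.1298, payoff=59.0657, prob=0.002965
UDDUUU: Ā=172.8119, payoff=91.0306, prob=0.014085
DUDUUU: Ā=163.3052, payoff=100.5373, prob=0.014085
UUDUUU: Ā=251.6821, payoff=154.9457, prob=0.066905
DDUUUU: Ā=155.2245, payoff=108.6179, prob=0.014085
UDUUUU: Ā=239.2284, payoff=167.3994, prob=0.066905
DUUUUU: Ā=229.7217, payoff=176.9061, prob=0.066905
UUUUUU: Ā=354.0417, payoff=272.6435, prob=0.317801
Price = Σ prob·payoff / R^6 = 157.598287 / 3.462826 = 45.5115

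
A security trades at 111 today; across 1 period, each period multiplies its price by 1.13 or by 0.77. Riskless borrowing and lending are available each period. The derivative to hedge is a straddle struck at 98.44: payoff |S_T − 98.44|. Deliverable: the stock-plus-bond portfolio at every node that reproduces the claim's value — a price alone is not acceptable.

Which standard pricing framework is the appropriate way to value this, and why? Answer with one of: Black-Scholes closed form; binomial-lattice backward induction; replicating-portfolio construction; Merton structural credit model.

Key observation: a price alone would not answer the question — the per-node share/bond construction on the spot-111, 1.13/0.77 tree is required, and only the replicating-portfolio method yields it.

framework: replicating-portfolio construction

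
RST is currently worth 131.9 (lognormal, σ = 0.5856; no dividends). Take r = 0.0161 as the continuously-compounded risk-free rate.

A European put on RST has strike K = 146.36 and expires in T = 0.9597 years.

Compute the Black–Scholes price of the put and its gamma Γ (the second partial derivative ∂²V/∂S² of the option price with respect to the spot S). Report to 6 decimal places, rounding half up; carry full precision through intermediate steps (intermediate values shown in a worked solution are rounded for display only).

price = 37.625590
Γ = 0.005226

σ√T = 0.5856·√0.9597 = 0.573679
d₁ = (ln(S/K) + (r+σ²/2)T) / (σ√T) = (ln(131.9/146.36) + (0.0161+0.5856²/2)·0.9597) / 0.573679 = (-0.104025 + 0.180005) / 0.573679 = 0.132443
d₂ = d₁ − σ√T = 0.132443 − 0.573679 = -0.441236
e^{−rT} = 0.984668
N(−d₁) = 0.447317,  N(−d₂) = 0.670479
Put price V = K·e^{−rT}·N(−d₂) − S·N(−d₁) = 96.626711 − 59.001121 = 37.625590
φ(d₁) = (1/√(2π))·e^{−d₁²/2} = 0.395459
Γ = φ(d₁) / (S·σ·√T) = 0.005226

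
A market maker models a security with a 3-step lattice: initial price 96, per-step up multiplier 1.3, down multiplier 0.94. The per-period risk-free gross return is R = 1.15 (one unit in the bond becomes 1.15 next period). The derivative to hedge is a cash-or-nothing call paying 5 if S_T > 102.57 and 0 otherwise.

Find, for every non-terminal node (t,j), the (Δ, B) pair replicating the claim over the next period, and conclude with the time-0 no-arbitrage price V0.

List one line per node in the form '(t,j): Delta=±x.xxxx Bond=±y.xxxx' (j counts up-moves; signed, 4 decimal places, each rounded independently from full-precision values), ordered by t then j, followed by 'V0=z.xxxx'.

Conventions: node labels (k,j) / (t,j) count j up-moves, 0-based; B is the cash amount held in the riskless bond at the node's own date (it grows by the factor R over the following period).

Arbitrage-free pricing uses the up-move probability p* = (R−d)/(u−d) = 0.5833, discounting each step at R = 1.15.
At maturity the claim pays: V(3,0)=0.0000, V(3,1)=5.0000, V(3,2)=5.0000, V(3,3)=5.0000
(2,0): S=84.8256. Δ = (V_up−V_dn)/(S_up−S_dn) = (5.0000−0.0000)/(110.2733−79.7361) = 0.1637. V = [p*·5.0000 + (1−p*)·0.0000]/1.15 = 2.5362. B = V − Δ·S = -11.3527.
(2,1): S=117.3120. Δ = (V_up−V_dn)/(S_up−S_dn) = (5.0000−5.0000)/(152.5056−110.2733) = 0.0000. V = [p*·5.0000 + (1−p*)·5.0000]/1.15 = 4.3478. B = V − Δ·S = 4.3478.
(2,2): S=162.2400. Δ = (V_up−V_dn)/(S_up−S_dn) = (5.0000−5.0000)/(210.9120−152.5056) = 0.0000. V = [p*·5.0000 + (1−p*)·5.0000]/1.15 = 4.3478. B = V − Δ·S = 4.3478.
(1,0): S=90.2400. Δ = (V_up−V_dn)/(S_up−S_dn) = (4.3478−2.5362)/(117.3120−84.8256) = 0.0558. V = [p*·4.3478 + (1−p*)·2.5362]/1.15 = 3.1243. B = V − Δ·S = -1.9079.
(1,1): S=124.8000. Δ = (V_up−V_dn)/(S_up−S_dn) = (4.3478−4.3478)/(162.2400−117.3120) = 0.0000. V = [p*·4.3478 + (1−p*)·4.3478]/1.15 = 3.7807. B = V − Δ·S = 3.7807.
(0,0): S=96.0000. Δ = (V_up−V_dn)/(S_up−S_dn) = (3.7807−3.1243)/(124.8000−90.2400) = 0.0190. V = [p*·3.7807 + (1−p*)·3.1243]/1.15 = 3.0498. B = V − Δ·S = 1.2265.
Check: Δ(0,0)·S0 + B(0,0) = 3.0498 = V0.

(0,0): Delta=0.0190 Bond=1.2265
(1,0): Delta=0.0558 Bond=-1.9079
(1,1): Delta=0.0000 Bond=3.7807
(2,0): Delta=0.1637 Bond=-11.3527
(2,1): Delta=0.0000 Bond=4.3478
(2,2): Delta=0.0000 Bond=4.3478
V0=3.0498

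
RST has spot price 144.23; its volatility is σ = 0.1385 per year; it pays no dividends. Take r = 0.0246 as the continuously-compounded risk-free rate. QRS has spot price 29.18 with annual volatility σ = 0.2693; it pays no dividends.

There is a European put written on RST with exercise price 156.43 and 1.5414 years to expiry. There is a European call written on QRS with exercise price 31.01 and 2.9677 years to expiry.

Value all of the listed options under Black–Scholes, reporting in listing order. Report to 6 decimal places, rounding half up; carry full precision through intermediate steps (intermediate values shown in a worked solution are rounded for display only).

[RST put K=156.43]
σ√T = 0.1385·√1.5414 = 0.171952
d₁ = (ln(S/K) + (r+σ²/2)T) / (σ√T) = (ln(144.23/156.43) + (0.0246+0.1385²/2)·1.5414) / 0.171952 = (-0.081199 + 0.052702) / 0.171952 = -0.165727
d₂ = d₁ − σ√T = -0.165727 − 0.171952 = -0.337680
e^{−rT} = 0.962791
N(−d₁) = 0.565814,  N(−d₂) = 0.632198
price = K·e^{−rT}·N(−d₂) − S·N(−d₁) = 95.214951 − 81.607392 = 13.607559
[QRS call K=31.01]
σ√T = 0.2693·√2.9677 = 0.463923
d₁ = (ln(S/K) + (r+σ²/2)T) / (σ√T) = (ln(29.18/31.01) + (0.0246+0.2693²/2)·2.9677) / 0.463923 = (-0.060826 + 0.180618) / 0.463923 = 0.258214
d₂ = d₁ − σ√T = 0.258214 − 0.463923 = -0.205709
e^{−rT} = 0.929596
N(d₁) = 0.601879,  N(d₂) = 0.418509
price = S·N(d₁) − K·e^{−rT}·N(d₂) = 17.562837 − 12.064263 = 5.498574

price(RST put K=156.43) = 13.607559
price(QRS call K=31.01) = 5.498574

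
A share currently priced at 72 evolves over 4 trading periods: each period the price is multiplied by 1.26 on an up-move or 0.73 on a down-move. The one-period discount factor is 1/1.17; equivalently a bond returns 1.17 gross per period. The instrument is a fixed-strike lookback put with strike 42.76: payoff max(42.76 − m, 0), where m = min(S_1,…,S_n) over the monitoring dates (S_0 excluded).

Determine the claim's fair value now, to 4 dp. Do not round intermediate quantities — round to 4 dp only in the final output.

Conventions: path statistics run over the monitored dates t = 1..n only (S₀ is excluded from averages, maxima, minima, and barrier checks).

No-arbitrage gives p* = (R−d)/(u−d) = 0.8302: enumerate every path, weight its payoff by its p*-probability, and discount by R^4.
Enumerate all 2^4 = 16 price paths (U = up ×1.26, D = down ×0.73); each path with k up-moves has probability p*^k·(1−p*)^(4−k).
DDDD: m=20.4467, payoff=22.3133, prob=0.000832
UDDD: m=35.2916, payoff=7.4684, prob=0.004065
DUDD: m=35.2916, payoff=7.4684, prob=0.004065
UUDD: m=60.9143, payoff=0.0000, prob=0.019874
DDUD: m=35.2916, payoff=7.4684, prob=0.004065
UDUD: m=60.9143, payoff=0.0000, prob=0.019874
DUUD: m=52.5600, payoff=0.0000, prob=0.019874
UUUD: m=90.7200, payoff=0.0000, prob=0.097162
DDDU: m=28.0092, payoff=14.7508, prob=0.004065
UDDU: m=48.3447, payoff=0.0000, prob=0.019874
DUDU: m=48.3447, payoff=0.0000, prob=0.019874
UUDU: m=83.4443, payoff=0.0000, prob=0.097162
DDUU: m=38.3688, payoff=4.3912, prob=0.019874
UDUU: m=66.2256, payoff=0.0000, prob=0.097162
DUUU: m=52.5600, payoff=0.0000, prob=0.097162
UUUU: m=90.7200, payoff=0.0000, prob=0.475015
Price = Σ prob·payoff / R^4 = 0.256869 / 1.873887 = 0.1371

price = 0.1371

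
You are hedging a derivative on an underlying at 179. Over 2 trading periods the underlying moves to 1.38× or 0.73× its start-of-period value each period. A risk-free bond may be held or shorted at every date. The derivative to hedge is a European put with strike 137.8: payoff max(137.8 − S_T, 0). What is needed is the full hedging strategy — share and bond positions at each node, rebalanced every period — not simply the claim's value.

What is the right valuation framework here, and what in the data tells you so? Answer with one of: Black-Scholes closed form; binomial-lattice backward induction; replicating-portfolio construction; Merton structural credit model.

Key observation: the mandate to exhibit the hedge at every date and state singles out the replicating-portfolio construction on the 2-period tree with factors 1.38 and 0.73 from 179.

framework: replicating-portfolio construction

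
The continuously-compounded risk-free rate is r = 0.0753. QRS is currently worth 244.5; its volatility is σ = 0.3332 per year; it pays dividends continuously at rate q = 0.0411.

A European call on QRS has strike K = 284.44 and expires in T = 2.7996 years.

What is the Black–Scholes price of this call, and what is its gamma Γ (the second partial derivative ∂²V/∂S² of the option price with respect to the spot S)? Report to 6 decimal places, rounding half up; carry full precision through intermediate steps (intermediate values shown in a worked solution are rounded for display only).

price = 43.228618
Γ = 0.002567

σ√T = 0.3332·√2.7996 = 0.557510
d₁ = (ln(S/K) + (r−q+σ²/2)T) / (σ√T) = (ln(244.5/284.44) + (0.0753−0.0411+0.3332²/2)·2.7996) / 0.557510 = (-0.151307 + 0.251155) / 0.557510 = 0.179097
d₂ = d₁ − σ√T = 0.179097 − 0.557510 = -0.378414
e^{−rT} = 0.809928
e^{−qT} = 0.891309
N(d₁) = 0.571069,  N(d₂) = 0.352562
Call price V = S·e^{−qT}·N(d₁) − K·e^{−rT}·N(d₂) = 124.450326 − 81.221708 = 43.228618
φ(d₁) = (1/√(2π))·e^{−d₁²/2} = 0.392595
Γ = e^{−qT}·φ(d₁) / (S·σ·√T) = 0.002567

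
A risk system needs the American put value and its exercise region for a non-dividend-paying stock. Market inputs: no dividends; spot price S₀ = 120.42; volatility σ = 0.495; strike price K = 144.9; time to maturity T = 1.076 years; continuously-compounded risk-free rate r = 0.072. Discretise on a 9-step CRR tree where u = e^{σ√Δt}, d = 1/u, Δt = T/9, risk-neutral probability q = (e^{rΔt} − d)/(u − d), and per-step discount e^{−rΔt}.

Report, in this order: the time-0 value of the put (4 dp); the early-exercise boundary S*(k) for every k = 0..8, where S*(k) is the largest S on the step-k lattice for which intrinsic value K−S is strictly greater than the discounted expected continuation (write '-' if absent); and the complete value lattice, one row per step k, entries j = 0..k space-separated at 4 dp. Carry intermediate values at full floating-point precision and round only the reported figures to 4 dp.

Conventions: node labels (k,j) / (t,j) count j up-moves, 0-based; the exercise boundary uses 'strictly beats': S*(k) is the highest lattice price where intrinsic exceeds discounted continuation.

price = 35.2851
boundary = - - 85.5136 72.0615 85.5136 72.0615 85.5136 101.4768 120.4200
tree:
35.2851
46.4844 23.9033
59.3864 33.4765 14.0617
72.8385 45.4084 21.2764 6.5741
84.1744 59.3864 31.2270 10.9830 1.9623
93.7271 72.8385 44.1156 17.9601 3.6950 0.1387
101.7771 84.1744 59.3864 28.5241 6.9492 0.2703 0.0000
108.5607 93.7271 72.8385 43.4232 13.0521 0.5267 0.0000 0.0000
114.2772 101.7771 84.1744 59.3864 24.4800 1.0265 0.0000 0.0000 0.0000
119.0945 108.5607 93.7271 72.8385 43.4232 2.0006 0.0000 0.0000 0.0000 0.0000

Δt=0.11956, u=1.18667, d=0.84269, q=0.48245, disc=e^(-rΔt)=0.99143
k=9 terminal: V=max(K-S,0) → 119.0945 108.5607 93.7271 72.8385 43.4232 2.0006 0.0000 0.0000 0.0000 0.0000
k=8: j=0 S=30.6228 intr=114.2772 cont=113.0353 V=114.2772[EX]; j=1 S=43.1229 intr=101.7771 cont=100.5351 V=101.7771[EX]; j=2 S=60.7256 intr=84.1744 cont=82.9325 V=84.1744[EX]; j=3 S=85.5136 intr=59.3864 cont=58.1445 V=59.3864[EX]; j=4 S=120.4200 intr=24.4800 cont=23.2381 V=24.4800[EX]; j=5 S=169.5751 intr=0.0000 cont=1.0265 V=1.0265[hold]; j=6 S=238.7952 intr=0.0000 cont=0.0000 V=0.0000[hold]; j=7 S=336.2708 intr=0.0000 cont=0.0000 V=0.0000[hold]; j=8 S=473.5356 intr=0.0000 cont=0.0000 V=0.0000[hold]  S*(8)=120.4200
k=7: j=0 S=36.3393 intr=108.5607 cont=107.3188 V=108.5607[EX]; j=1 S=51.1729 intr=93.7271 cont=92.4852 V=93.7271[EX]; j=2 S=72.0615 intr=72.8385 cont=71.5965 V=72.8385[EX]; j=3 S=101.4768 intr=43.4232 cont=42.1812 V=43.4232[EX]; j=4 S=142.8994 intr=2.0006 cont=13.0521 V=13.0521[hold]; j=5 S=201.2305 intr=0.0000 cont=0.5267 V=0.5267[hold]; j=6 S=283.3723 intr=0.0000 cont=0.0000 V=0.0000[hold]; j=7 S=399.0441 intr=0.0000 cont=0.0000 V=0.0000[hold]  S*(7)=101.4768
k=6: j=0 S=43.1229 intr=101.7771 cont=100.5351 V=101.7771[EX]; j=1 S=60.7256 intr=84.1744 cont=82.9325 V=84.1744[EX]; j=2 S=85.5136 intr=59.3864 cont=58.1445 V=59.3864[EX]; j=3 S=120.4200 intr=24.4800 cont=28.5241 V=28.5241[hold]; j=4 S=169.5751 intr=0.0000 cont=6.9492 V=6.9492[hold]; j=5 S=238.7952 intr=0.0000 cont=0.2703 V=0.2703[hold]; j=6 S=336.2708 intr=0.0000 cont=0.0000 V=0.0000[hold]  S*(6)=85.5136
k=5: j=0 S=51.1729 intr=93.7271 cont=92.4852 V=93.7271[EX]; j=1 S=72.0615 intr=72.8385 cont=71.5965 V=72.8385[EX]; j=2 S=101.4768 intr=43.4232 cont=44.1156 V=44.1156[hold]; j=3 S=142.8994 intr=2.0006 cont=17.9601 V=17.9601[hold]; j=4 S=201.2305 intr=0.0000 cont=3.6950 V=3.6950[hold]; j=5 S=283.3723 intr=0.0000 cont=0.1387 V=0.1387[hold]  S*(5)=72.0615
k=4: j=0 S=60.7256 intr=84.1744 cont=82.9325 V=84.1744[EX]; j=1 S=85.5136 intr=59.3864 cont=58.4757 V=59.3864[EX]; j=2 S=120.4200 intr=24.4800 cont=31.2270 V=31.2270[hold]; j=3 S=169.5751 intr=0.0000 cont=10.9830 V=10.9830[hold]; j=4 S=238.7952 intr=0.0000 cont=1.9623 V=1.9623[hold]  S*(4)=85.5136
k=3: j=0 S=72.0615 intr=72.8385 cont=71.5965 V=72.8385[EX]; j=1 S=101.4768 intr=43.4232 cont=45.4084 V=45.4084[hold]; j=2 S=142.8994 intr=2.0006 cont=21.2764 V=21.2764[hold]; j=3 S=201.2305 intr=0.0000 cont=6.5741 V=6.5741[hold]  S*(3)=72.0615
k=2: j=0 S=85.5136 intr=59.3864 cont=59.0940 V=59.3864[EX]; j=1 S=120.4200 intr=24.4800 cont=33.4765 V=33.4765[hold]; j=2 S=169.5751 intr=0.0000 cont=14.0617 V=14.0617[hold]  S*(2)=85.5136
k=1: j=0 S=101.4768 intr=43.4232 cont=46.4844 V=46.4844[hold]; j=1 S=142.8994 intr=2.0006 cont=23.9033 V=23.9033[hold]  S*(1)=-
k=0: j=0 S=120.4200 intr=24.4800 cont=35.2851 V=35.2851[hold]  S*(0)=-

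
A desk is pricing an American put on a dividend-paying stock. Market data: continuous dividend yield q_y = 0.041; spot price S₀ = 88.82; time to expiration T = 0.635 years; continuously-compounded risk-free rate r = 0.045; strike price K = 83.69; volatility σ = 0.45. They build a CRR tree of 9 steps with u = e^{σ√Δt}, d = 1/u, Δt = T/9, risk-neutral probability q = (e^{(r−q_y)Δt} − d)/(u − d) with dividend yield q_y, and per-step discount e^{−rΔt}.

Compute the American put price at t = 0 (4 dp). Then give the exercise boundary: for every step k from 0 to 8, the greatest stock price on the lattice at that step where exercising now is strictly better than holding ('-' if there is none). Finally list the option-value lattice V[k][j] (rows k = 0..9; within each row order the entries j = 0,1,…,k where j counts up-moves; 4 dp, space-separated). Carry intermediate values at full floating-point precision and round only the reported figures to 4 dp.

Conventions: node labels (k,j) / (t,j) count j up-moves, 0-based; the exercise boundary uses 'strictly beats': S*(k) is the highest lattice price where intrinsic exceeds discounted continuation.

price = 9.7668
boundary = - - - - - 48.8601 55.0637 62.0550 69.9339
tree:
9.7668
13.3618 5.8004
17.8067 8.4663 2.8493
23.0376 12.0597 4.4930 1.0248
28.8370 16.6881 6.9496 1.7679 0.1982
34.8299 22.3095 10.4953 3.0193 0.3761 0.0000
40.3347 28.6263 15.3748 5.0930 0.7137 0.0000 0.0000
45.2192 34.8299 21.6350 8.4568 1.3544 0.0000 0.0000 0.0000
49.5534 40.3347 28.6263 13.7561 2.5700 0.0000 0.0000 0.0000 0.0000
53.3994 45.2192 34.8299 21.6350 4.8767 0.0000 0.0000 0.0000 0.0000 0.0000

params: Δt=0.07056 u=1.12697 d=0.88734 q=0.47133 e^(-rΔt)=0.99683
t_9 payoffs: 53.3994 45.2192 34.8299 21.6350 4.8767 0.0000 0.0000 0.0000 0.0000 0.0000
t_8: node(8,0) S=34.1366 payoff=49.5534 vs cont=49.3867 → 49.5534 [stop]  node(8,1) S=43.3553 payoff=40.3347 vs cont=40.1946 → 40.3347 [stop]  node(8,2) S=55.0637 payoff=28.6263 vs cont=28.5201 → 28.6263 [stop]  node(8,3) S=69.9339 payoff=13.7561 vs cont=13.6928 → 13.7561 [stop]  node(8,4) S=88.8200 payoff=0.0000 vs cont=2.5700 → 2.5700 [wait]  node(8,5) S=112.8063 payoff=0.0000 vs cont=0.0000 → 0.0000 [wait]  node(8,6) S=143.2703 payoff=0.0000 vs cont=0.0000 → 0.0000 [wait]  node(8,7) S=181.9613 payoff=0.0000 vs cont=0.0000 → 0.0000 [wait]  node(8,8) S=231.1009 payoff=0.0000 vs cont=0.0000 → 0.0000 [wait]  ⇒ S*(8)=69.9339
t_7: node(7,0) S=38.4708 payoff=45.2192 vs cont=45.0650 → 45.2192 [stop]  node(7,1) S=48.8601 payoff=34.8299 vs cont=34.7058 → 34.8299 [stop]  node(7,2) S=62.0550 payoff=21.6350 vs cont=21.5490 → 21.6350 [stop]  node(7,3) S=78.8133 payoff=4.8767 vs cont=8.4568 → 8.4568 [wait]  node(7,4) S=100.0972 payoff=0.0000 vs cont=1.3544 → 1.3544 [wait]  node(7,5) S=127.1291 payoff=0.0000 vs cont=0.0000 → 0.0000 [wait]  node(7,6) S=161.4610 payoff=0.0000 vs cont=0.0000 → 0.0000 [wait]  node(7,7) S=205.0644 payoff=0.0000 vs cont=0.0000 → 0.0000 [wait]  ⇒ S*(7)=62.0550
t_6: node(6,0) S=43.3553 payoff=40.3347 vs cont=40.1946 → 40.3347 [stop]  node(6,1) S=55.0637 payoff=28.6263 vs cont=28.5201 → 28.6263 [stop]  node(6,2) S=69.9339 payoff=13.7561 vs cont=15.3748 → 15.3748 [wait]  node(6,3) S=88.8200 payoff=0.0000 vs cont=5.0930 → 5.0930 [wait]  node(6,4) S=112.8063 payoff=0.0000 vs cont=0.7137 → 0.7137 [wait]  node(6,5) S=143.2703 payoff=0.0000 vs cont=0.0000 → 0.0000 [wait]  node(6,6) S=181.9613 payoff=0.0000 vs cont=0.0000 → 0.0000 [wait]  ⇒ S*(6)=55.0637
t_5: node(5,0) S=48.8601 payoff=34.8299 vs cont=34.7058 → 34.8299 [stop]  node(5,1) S=62.0550 payoff=21.6350 vs cont=22.3095 → 22.3095 [wait]  node(5,2) S=78.8133 payoff=4.8767 vs cont=10.4953 → 10.4953 [wait]  node(5,3) S=100.0972 payoff=0.0000 vs cont=3.0193 → 3.0193 [wait]  node(5,4) S=127.1291 payoff=0.0000 vs cont=0.3761 → 0.3761 [wait]  node(5,5) S=161.4610 payoff=0.0000 vs cont=0.0000 → 0.0000 [wait]  ⇒ S*(5)=48.8601
t_4: node(4,0) S=55.0637 payoff=28.6263 vs cont=28.8370 → 28.8370 [wait]  node(4,1) S=69.9339 payoff=13.7561 vs cont=16.6881 → 16.6881 [wait]  node(4,2) S=88.8200 payoff=0.0000 vs cont=6.9496 → 6.9496 [wait]  node(4,3) S=112.8063 payoff=0.0000 vs cont=1.7679 → 1.7679 [wait]  node(4,4) S=143.2703 payoff=0.0000 vs cont=0.1982 → 0.1982 [wait]  ⇒ S*(4)=-
t_3: node(3,0) S=62.0550 payoff=21.6350 vs cont=23.0376 → 23.0376 [wait]  node(3,1) S=78.8133 payoff=4.8767 vs cont=12.0597 → 12.0597 [wait]  node(3,2) S=100.0972 payoff=0.0000 vs cont=4.4930 → 4.4930 [wait]  node(3,3) S=127.1291 payoff=0.0000 vs cont=1.0248 → 1.0248 [wait]  ⇒ S*(3)=-
t_2: node(2,0) S=69.9339 payoff=13.7561 vs cont=17.8067 → 17.8067 [wait]  node(2,1) S=88.8200 payoff=0.0000 vs cont=8.4663 → 8.4663 [wait]  node(2,2) S=112.8063 payoff=0.0000 vs cont=2.8493 → 2.8493 [wait]  ⇒ S*(2)=-
t_1: node(1,0) S=78.8133 payoff=4.8767 vs cont=13.3618 → 13.3618 [wait]  node(1,1) S=100.0972 payoff=0.0000 vs cont=5.8004 → 5.8004 [wait]  ⇒ S*(1)=-
t_0: node(0,0) S=88.8200 payoff=0.0000 vs cont=9.7668 → 9.7668 [wait]  ⇒ S*(0)=-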